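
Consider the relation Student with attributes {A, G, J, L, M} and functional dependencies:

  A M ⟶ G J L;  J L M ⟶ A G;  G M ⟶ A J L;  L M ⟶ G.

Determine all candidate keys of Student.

{A, M}, {G, M}, {L, M}

{A, M}⁺: AM→GJL adds G, J, L → {A, G, J, L, M}. Minimal: {M}⁺ = {M}; {A}⁺ = {A} — none reach the full schema.
{G, M}⁺: GM→AJL adds A, J, L → {A, G, J, L, M}. Minimal: {M}⁺ = {M}; {G}⁺ = {G} — none reach the full schema.
{L, M}⁺: LM→G adds G; GM→AJL adds A, J → {A, G, J, L, M}. Minimal: {M}⁺ = {M}; {L}⁺ = {L} — none reach the full schema.
Any other superkey contains one of these as a subset, so there are no further candidate keys.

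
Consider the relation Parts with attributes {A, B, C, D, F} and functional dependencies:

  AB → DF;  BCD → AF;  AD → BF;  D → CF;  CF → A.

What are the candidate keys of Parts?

{D}⁺: D→CF adds C, F; CF→A adds A; AD→BF adds B → {A, B, C, D, F}.
{A, B}⁺: AB→DF adds D, F; D→CF adds C → {A, B, C, D, F}. Minimal: {B}⁺ = {B}; {A}⁺ = {A} — none reach the full schema.
{B, C, F}⁺: CF→A adds A; AB→DF adds D → {A, B, C, D, F}. Minimal: {C, F}⁺ = {A, C, F}; {B, F}⁺ = {B, F}; {B, C}⁺ = {B, C} — none reach the full schema.

{D}; {A, B}; {B, C, F}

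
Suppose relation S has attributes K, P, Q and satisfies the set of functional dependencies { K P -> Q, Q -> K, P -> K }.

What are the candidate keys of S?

Attribute P never appears on the right-hand side of any dependency, so P must belong to every candidate key.
{P}⁺ = {K, P, Q}, which is all of the schema, so {P} is the only candidate key.

(P)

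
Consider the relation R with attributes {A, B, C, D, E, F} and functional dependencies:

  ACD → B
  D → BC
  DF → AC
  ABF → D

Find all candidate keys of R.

Attributes E, F never appear on any right-hand side, so every candidate key must contain {E, F}.
{E, F}⁺ = {E, F}, which is not all of the schema, so we must add further attributes.
{D, E, F}⁺: D→BC adds B, C; DF→AC adds A → {A, B, C, D, E, F}. Minimal: {E, F}⁺ = {E, F}; {D, F}⁺ = {A, B, C, D, F}; {D, E}⁺ = {B, C, D, E} — none reach the full schema.
{A, B, E, F}⁺: ABF→D adds D; D→BC adds C → {A, B, C, D, E, F}. Minimal: {B, E, F}⁺ = {B, E, F}; {A, E, F}⁺ = {A, E, F}; {A, B, F}⁺ = {A, B, C, D, F}; … — none reach the full schema.
Any other superkey contains one of these as a subset, so there are no further candidate keys.

{D, E, F}; {A, B, E, F}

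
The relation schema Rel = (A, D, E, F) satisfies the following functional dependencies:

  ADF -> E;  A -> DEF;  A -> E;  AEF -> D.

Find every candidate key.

{A}

Attribute A never appears on the right-hand side of any dependency, so A must belong to every candidate key.
{A}⁺ = {A, D, E, F}, which is all of the schema, so {A} is the only candidate key.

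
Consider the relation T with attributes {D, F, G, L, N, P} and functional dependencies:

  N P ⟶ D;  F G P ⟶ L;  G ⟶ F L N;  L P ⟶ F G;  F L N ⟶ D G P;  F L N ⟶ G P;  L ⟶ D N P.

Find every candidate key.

{G}, {L}

{G}⁺: G→FLN adds F, L, N; FLN→DGP adds D, P → {D, F, G, L, N, P}.
{L}⁺: L→DNP adds D, N, P; LP→FG adds F, G → {D, F, G, L, N, P}.
Any other superkey contains one of these as a subset, so there are no further candidate keys.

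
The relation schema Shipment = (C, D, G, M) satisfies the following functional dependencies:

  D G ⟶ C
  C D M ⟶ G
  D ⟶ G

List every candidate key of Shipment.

{D, M}

Attributes D, M never appear on any right-hand side, so every candidate key must contain {D, M}.
{D, M}⁺ = {C, D, G, M}, which is all of the schema, so {D, M} is the only candidate key.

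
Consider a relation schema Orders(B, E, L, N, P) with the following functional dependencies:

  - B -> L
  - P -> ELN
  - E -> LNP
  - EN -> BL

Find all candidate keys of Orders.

{E}⁺: E→LNP adds L, N, P; EN→BL adds B → {B, E, L, N, P}.
{P}⁺: P→ELN adds E, L, N; EN→BL adds B → {B, E, L, N, P}.

E; P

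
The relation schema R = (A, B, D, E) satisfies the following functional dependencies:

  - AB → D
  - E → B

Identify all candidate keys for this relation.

(A, E)

Attributes A, E never appear on any right-hand side, so every candidate key must contain {A, E}.
{A, E}⁺ = {A, B, D, E}, which is all of the schema, so {A, E} is the only candidate key.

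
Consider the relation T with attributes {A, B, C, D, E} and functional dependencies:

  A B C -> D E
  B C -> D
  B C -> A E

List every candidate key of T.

(B, C)

Attributes B, C never appear on any right-hand side, so every candidate key must contain {B, C}.
{B, C}⁺ = {A, B, C, D, E}, which is all of the schema, so {B, C} is the only candidate key.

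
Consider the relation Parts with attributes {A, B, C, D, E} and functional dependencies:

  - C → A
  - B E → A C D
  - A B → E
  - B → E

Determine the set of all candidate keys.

{B}

Attribute B never appears on the right-hand side of any dependency, so B must belong to every candidate key.
{B}⁺ = {A, B, C, D, E}, which is all of the schema, so {B} is the only candidate key.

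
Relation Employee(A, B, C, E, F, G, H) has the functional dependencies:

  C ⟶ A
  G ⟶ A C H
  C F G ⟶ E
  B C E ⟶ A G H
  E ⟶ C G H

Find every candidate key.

{B, E, F}; {B, F, G}

Attributes B, F never appear on any right-hand side, so every candidate key must contain {B, F}.
{B, F}⁺ = {B, F}, which is not all of the schema, so we must add further attributes.
{B, E, F}⁺: E→CGH adds C, G, H; C→A adds A → {A, B, C, E, F, G, H}. Minimal: {E, F}⁺ = {A, C, E, F, G, H}; {B, F}⁺ = {B, F}; {B, E}⁺ = {A, B, C, E, G, H} — none reach the full schema.
{B, F, G}⁺: G→ACH adds A, C, H; CFG→E adds E → {A, B, C, E, F, G, H}. Minimal: {F, G}⁺ = {A, C, E, F, G, H}; {B, G}⁺ = {A, B, C, G, H}; {B, F}⁺ = {B, F} — none reach the full schema.
Any other superkey contains one of these as a subset, so there are no further candidate keys.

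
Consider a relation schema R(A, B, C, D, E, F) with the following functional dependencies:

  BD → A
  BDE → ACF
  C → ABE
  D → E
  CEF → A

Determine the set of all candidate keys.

{B, D}; {C, D}

{B, D}⁺: BD→A adds A; D→E adds E; BDE→ACF adds C, F → {A, B, C, D, E, F}. Minimal: {D}⁺ = {D, E}; {B}⁺ = {B} — none reach the full schema.
{C, D}⁺: C→ABE adds A, B, E; BDE→ACF adds F → {A, B, C, D, E, F}. Minimal: {D}⁺ = {D, E}; {C}⁺ = {A, B, C, E} — none reach the full schema.
Any other superkey contains one of these as a subset, so there are no further candidate keys.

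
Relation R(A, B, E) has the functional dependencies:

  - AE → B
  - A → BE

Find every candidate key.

Attribute A never appears on the right-hand side of any dependency, so A must belong to every candidate key.
{A}⁺ = {A, B, E}, which is all of the schema, so {A} is the only candidate key.

(A)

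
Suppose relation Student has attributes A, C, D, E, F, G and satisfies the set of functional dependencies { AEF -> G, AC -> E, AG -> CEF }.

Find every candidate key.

ADG, ACDF, ADEF

Attributes A, D never appear on any right-hand side, so every candidate key must contain {A, D}.
{A, D}⁺ = {A, D}, which is not all of the schema, so we must add further attributes.
{A, D, G}⁺: AG→CEF adds C, E, F → {A, C, D, E, F, G}.
{A, C, D, F}⁺: AC→E adds E; AEF→G adds G → {A, C, D, E, F, G}.
{A, D, E, F}⁺: AEF→G adds G; AG→CEF adds C → {A, C, D, E, F, G}.
Any other superkey contains one of these as a subset, so there are no further candidate keys.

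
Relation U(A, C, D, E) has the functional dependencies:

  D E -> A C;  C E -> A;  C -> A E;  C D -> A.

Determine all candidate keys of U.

(C, D), (D, E)

Attribute D never appears on the right-hand side of any dependency, so D must belong to every candidate key.
{D}⁺ = {D}, which is not all of the schema, so we must add further attributes.
{C, D}⁺: C→AE adds A, E → {A, C, D, E}. Minimal: {D}⁺ = {D}; {C}⁺ = {A, C, E} — none reach the full schema.
{D, E}⁺: DE→AC adds A, C → {A, C, D, E}. Minimal: {E}⁺ = {E}; {D}⁺ = {D} — none reach the full schema.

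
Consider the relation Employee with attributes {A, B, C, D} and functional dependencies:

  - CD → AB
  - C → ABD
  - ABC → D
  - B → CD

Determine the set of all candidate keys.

{B}, {C}

{B}⁺: B→CD adds C, D; CD→AB adds A → {A, B, C, D}.
{C}⁺: C→ABD adds A, B, D → {A, B, C, D}.
Any other superkey contains one of these as a subset, so there are no further candidate keys.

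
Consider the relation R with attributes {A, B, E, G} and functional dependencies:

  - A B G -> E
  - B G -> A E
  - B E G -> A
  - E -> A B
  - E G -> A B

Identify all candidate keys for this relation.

Attribute G never appears on the right-hand side of any dependency, so G must belong to every candidate key.
{G}⁺ = {G}, which is not all of the schema, so we must add further attributes.
{B, G}⁺: BG→AE adds A, E → {A, B, E, G}. Minimal: {G}⁺ = {G}; {B}⁺ = {B} — none reach the full schema.
{E, G}⁺: E→AB adds A, B → {A, B, E, G}. Minimal: {G}⁺ = {G}; {E}⁺ = {A, B, E} — none reach the full schema.

(B, G), (E, G)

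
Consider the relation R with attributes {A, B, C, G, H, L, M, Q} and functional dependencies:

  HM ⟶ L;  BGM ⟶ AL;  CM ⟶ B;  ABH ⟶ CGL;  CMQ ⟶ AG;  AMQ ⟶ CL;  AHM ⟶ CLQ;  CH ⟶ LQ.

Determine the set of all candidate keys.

{A, H, M}, {C, H, M}, {B, G, H, M}

{A, H, M}⁺: HM→L adds L; AHM→CLQ adds C, Q; CM→B adds B; ABH→CGL adds G → {A, B, C, G, H, L, M, Q}. Minimal: {H, M}⁺ = {H, L, M}; {A, M}⁺ = {A, M}; {A, H}⁺ = {A, H} — none reach the full schema.
{C, H, M}⁺: HM→L adds L; CM→B adds B; CH→LQ adds Q; CMQ→AG adds A, G → {A, B, C, G, H, L, M, Q}. Minimal: {H, M}⁺ = {H, L, M}; {C, M}⁺ = {B, C, M}; {C, H}⁺ = {C, H, L, Q} — none reach the full schema.
{B, G, H, M}⁺: HM→L adds L; BGM→AL adds A; ABH→CGL adds C; AHM→CLQ adds Q → {A, B, C, G, H, L, M, Q}. Minimal: {G, H, M}⁺ = {G, H, L, M}; {B, H, M}⁺ = {B, H, L, M}; {B, G, M}⁺ = {A, B, G, L, M}; … — none reach the full schema.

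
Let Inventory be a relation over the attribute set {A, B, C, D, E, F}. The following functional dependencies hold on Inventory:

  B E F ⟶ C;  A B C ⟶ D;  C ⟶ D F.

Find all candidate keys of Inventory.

Attributes A, B, E never appear on any right-hand side, so every candidate key must contain {A, B, E}.
{A, B, E}⁺ = {A, B, E}, which is not all of the schema, so we must add further attributes.
{A, B, C, E}⁺: ABC→D adds D; C→DF adds F → {A, B, C, D, E, F}. Minimal: {B, C, E}⁺ = {B, C, D, E, F}; {A, C, E}⁺ = {A, C, D, E, F}; {A, B, E}⁺ = {A, B, E}; … — none reach the full schema.
{A, B, E, F}⁺: BEF→C adds C; ABC→D adds D → {A, B, C, D, E, F}. Minimal: {B, E, F}⁺ = {B, C, D, E, F}; {A, E, F}⁺ = {A, E, F}; {A, B, F}⁺ = {A, B, F}; … — none reach the full schema.
Any other superkey contains one of these as a subset, so there are no further candidate keys.

{A, B, C, E}; {A, B, E, F}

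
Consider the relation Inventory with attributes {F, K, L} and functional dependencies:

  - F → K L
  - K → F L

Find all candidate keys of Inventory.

F, K

{F}⁺: F→KL adds K, L → {F, K, L}.
{K}⁺: K→FL adds F, L → {F, K, L}.
Any other superkey contains one of these as a subset, so there are no further candidate keys.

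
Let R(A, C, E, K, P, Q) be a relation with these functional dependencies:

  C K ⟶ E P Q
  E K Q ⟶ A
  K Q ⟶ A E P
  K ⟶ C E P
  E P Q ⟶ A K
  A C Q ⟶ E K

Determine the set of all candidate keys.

{K}; {A, C, Q}; {E, P, Q}

{K}⁺: K→CEP adds C, E, P; CK→EPQ adds Q; EKQ→A adds A → {A, C, E, K, P, Q}.
{A, C, Q}⁺: ACQ→EK adds E, K; CK→EPQ adds P → {A, C, E, K, P, Q}. Minimal: {C, Q}⁺ = {C, Q}; {A, Q}⁺ = {A, Q}; {A, C}⁺ = {A, C} — none reach the full schema.
{E, P, Q}⁺: EPQ→AK adds A, K; K→CEP adds C → {A, C, E, K, P, Q}. Minimal: {P, Q}⁺ = {P, Q}; {E, Q}⁺ = {E, Q}; {E, P}⁺ = {E, P} — none reach the full schema.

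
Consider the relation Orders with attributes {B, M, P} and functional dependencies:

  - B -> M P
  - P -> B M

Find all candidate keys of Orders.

{B}⁺: B→MP adds M, P → {B, M, P}.
{P}⁺: P→BM adds B, M → {B, M, P}.
Any other superkey contains one of these as a subset, so there are no further candidate keys.

{B}; {P}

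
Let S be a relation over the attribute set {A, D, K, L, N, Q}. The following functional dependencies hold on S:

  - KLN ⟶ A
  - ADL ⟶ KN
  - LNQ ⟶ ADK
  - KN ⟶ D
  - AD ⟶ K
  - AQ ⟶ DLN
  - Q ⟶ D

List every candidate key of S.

Attribute Q never appears on the right-hand side of any dependency, so Q must belong to every candidate key.
{Q}⁺ = {D, Q}, which is not all of the schema, so we must add further attributes.
{A, Q}⁺: AQ→DLN adds D, L, N; ADL→KN adds K → {A, D, K, L, N, Q}.
{L, N, Q}⁺: LNQ→ADK adds A, D, K → {A, D, K, L, N, Q}.
Any other superkey contains one of these as a subset, so there are no further candidate keys.

{A, Q}; {L, N, Q}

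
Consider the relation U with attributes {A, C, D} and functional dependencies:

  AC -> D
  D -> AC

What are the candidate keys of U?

(D); (A, C)

{D}⁺: D→AC adds A, C → {A, C, D}.
{A, C}⁺: AC→D adds D → {A, C, D}.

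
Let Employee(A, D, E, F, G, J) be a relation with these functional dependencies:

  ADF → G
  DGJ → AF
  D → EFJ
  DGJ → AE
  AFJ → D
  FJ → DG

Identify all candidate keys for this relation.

D; FJ

{D}⁺: D→EFJ adds E, F, J; FJ→DG adds G; DGJ→AF adds A → {A, D, E, F, G, J}.
{F, J}⁺: FJ→DG adds D, G; DGJ→AF adds A; D→EFJ adds E → {A, D, E, F, G, J}. Minimal: {J}⁺ = {J}; {F}⁺ = {F} — none reach the full schema.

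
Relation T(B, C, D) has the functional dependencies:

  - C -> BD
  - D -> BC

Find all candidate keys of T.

{C}⁺: C→BD adds B, D → {B, C, D}.
{D}⁺: D→BC adds B, C → {B, C, D}.
Any other superkey contains one of these as a subset, so there are no further candidate keys.

{C}; {D}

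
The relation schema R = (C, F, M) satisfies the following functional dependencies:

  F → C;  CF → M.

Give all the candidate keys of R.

{F}

Attribute F never appears on the right-hand side of any dependency, so F must belong to every candidate key.
{F}⁺ = {C, F, M}, which is all of the schema, so {F} is the only candidate key.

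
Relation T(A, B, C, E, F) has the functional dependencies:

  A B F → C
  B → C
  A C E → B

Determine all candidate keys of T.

Attributes A, E, F never appear on any right-hand side, so every candidate key must contain {A, E, F}.
{A, E, F}⁺ = {A, E, F}, which is not all of the schema, so we must add further attributes.
{A, B, E, F}⁺: ABF→C adds C → {A, B, C, E, F}. Minimal: {B, E, F}⁺ = {B, C, E, F}; {A, E, F}⁺ = {A, E, F}; {A, B, F}⁺ = {A, B, C, F}; … — none reach the full schema.
{A, C, E, F}⁺: ACE→B adds B → {A, B, C, E, F}. Minimal: {C, E, F}⁺ = {C, E, F}; {A, E, F}⁺ = {A, E, F}; {A, C, F}⁺ = {A, C, F}; … — none reach the full schema.
Any other superkey contains one of these as a subset, so there are no further candidate keys.

(A, B, E, F), (A, C, E, F)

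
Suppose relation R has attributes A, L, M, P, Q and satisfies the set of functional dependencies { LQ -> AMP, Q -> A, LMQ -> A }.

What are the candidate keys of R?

LQ

{L, Q}⁺: LQ→AMP adds A, M, P → {A, L, M, P, Q}. Minimal: {Q}⁺ = {A, Q}; {L}⁺ = {L} — none reach the full schema.
No other minimal superkey exists.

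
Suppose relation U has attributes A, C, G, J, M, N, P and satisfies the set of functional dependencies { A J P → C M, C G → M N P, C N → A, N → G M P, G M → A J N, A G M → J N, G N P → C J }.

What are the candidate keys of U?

{N}⁺: N→GMP adds G, M, P; GM→AJN adds A, J; GNP→CJ adds C → {A, C, G, J, M, N, P}.
{C, G}⁺: CG→MNP adds M, N, P; CN→A adds A; GM→AJN adds J → {A, C, G, J, M, N, P}.
{G, M}⁺: GM→AJN adds A, J, N; N→GMP adds P; GNP→CJ adds C → {A, C, G, J, M, N, P}.
{A, G, J, P}⁺: AJP→CM adds C, M; CG→MNP adds N → {A, C, G, J, M, N, P}.

{N}, {C, G}, {G, M}, {A, G, J, P}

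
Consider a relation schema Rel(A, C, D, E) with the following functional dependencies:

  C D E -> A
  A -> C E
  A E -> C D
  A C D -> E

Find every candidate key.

{A}⁺: A→CE adds C, E; AE→CD adds D → {A, C, D, E}.
{C, D, E}⁺: CDE→A adds A → {A, C, D, E}. Minimal: {D, E}⁺ = {D, E}; {C, E}⁺ = {C, E}; {C, D}⁺ = {C, D} — none reach the full schema.
Any other superkey contains one of these as a subset, so there are no further candidate keys.

{A}; {C, D, E}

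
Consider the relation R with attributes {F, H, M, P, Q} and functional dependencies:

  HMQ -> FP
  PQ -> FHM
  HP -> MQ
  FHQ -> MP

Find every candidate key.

{H, P}⁺: HP→MQ adds M, Q; HMQ→FP adds F → {F, H, M, P, Q}.
{P, Q}⁺: PQ→FHM adds F, H, M → {F, H, M, P, Q}.
{F, H, Q}⁺: FHQ→MP adds M, P → {F, H, M, P, Q}.
{H, M, Q}⁺: HMQ→FP adds F, P → {F, H, M, P, Q}.
Any other superkey contains one of these as a subset, so there are no further candidate keys.

(H, P), (P, Q), (F, H, Q), (H, M, Q)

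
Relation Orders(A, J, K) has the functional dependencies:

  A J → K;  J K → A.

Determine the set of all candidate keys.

AJ, JK

Attribute J never appears on the right-hand side of any dependency, so J must belong to every candidate key.
{J}⁺ = {J}, which is not all of the schema, so we must add further attributes.
{A, J}⁺: AJ→K adds K → {A, J, K}. Minimal: {J}⁺ = {J}; {A}⁺ = {A} — none reach the full schema.
{J, K}⁺: JK→A adds A → {A, J, K}. Minimal: {K}⁺ = {K}; {J}⁺ = {J} — none reach the full schema.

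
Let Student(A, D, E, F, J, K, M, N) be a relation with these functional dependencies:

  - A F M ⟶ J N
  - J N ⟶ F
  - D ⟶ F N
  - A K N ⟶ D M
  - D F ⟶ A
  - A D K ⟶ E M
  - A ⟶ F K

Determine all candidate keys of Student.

{D}; {A, M}; {A, N}

{D}⁺: D→FN adds F, N; DF→A adds A; A→FK adds K; AKN→DM adds M; ADK→EM adds E; AFM→JN adds J → {A, D, E, F, J, K, M, N}.
{A, M}⁺: A→FK adds F, K; AFM→JN adds J, N; AKN→DM adds D; ADK→EM adds E → {A, D, E, F, J, K, M, N}. Minimal: {M}⁺ = {M}; {A}⁺ = {A, F, K} — none reach the full schema.
{A, N}⁺: A→FK adds F, K; AKN→DM adds D, M; ADK→EM adds E; AFM→JN adds J → {A, D, E, F, J, K, M, N}. Minimal: {N}⁺ = {N}; {A}⁺ = {A, F, K} — none reach the full schema.
Any other superkey contains one of these as a subset, so there are no further candidate keys.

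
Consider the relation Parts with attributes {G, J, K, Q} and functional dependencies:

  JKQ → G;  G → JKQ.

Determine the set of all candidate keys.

(G), (J, K, Q)

{G}⁺: G→JKQ adds J, K, Q → {G, J, K, Q}.
{J, K, Q}⁺: JKQ→G adds G → {G, J, K, Q}. Minimal: {K, Q}⁺ = {K, Q}; {J, Q}⁺ = {J, Q}; {J, K}⁺ = {J, K} — none reach the full schema.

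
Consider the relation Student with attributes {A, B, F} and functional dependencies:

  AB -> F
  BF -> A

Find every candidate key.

(A, B); (B, F)

{A, B}⁺: AB→F adds F → {A, B, F}. Minimal: {B}⁺ = {B}; {A}⁺ = {A} — none reach the full schema.
{B, F}⁺: BF→A adds A → {A, B, F}. Minimal: {F}⁺ = {F}; {B}⁺ = {B} — none reach the full schema.
Any other superkey contains one of these as a subset, so there are no further candidate keys.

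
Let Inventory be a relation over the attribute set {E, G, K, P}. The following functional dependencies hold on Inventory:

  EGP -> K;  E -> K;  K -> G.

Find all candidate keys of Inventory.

Attributes E, P never appear on any right-hand side, so every candidate key must contain {E, P}.
{E, P}⁺ = {E, G, K, P}, which is all of the schema, so {E, P} is the only candidate key.

{E, P}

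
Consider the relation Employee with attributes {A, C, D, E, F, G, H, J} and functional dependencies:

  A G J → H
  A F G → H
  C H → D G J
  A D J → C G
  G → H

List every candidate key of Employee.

(A, C, E, F, G), (A, C, E, F, H), (A, D, E, F, J)

Attributes A, E, F never appear on any right-hand side, so every candidate key must contain {A, E, F}.
{A, E, F}⁺ = {A, E, F}, which is not all of the schema, so we must add further attributes.
{A, C, E, F, G}⁺: AFG→H adds H; CH→DGJ adds D, J → {A, C, D, E, F, G, H, J}. Minimal: {C, E, F, G}⁺ = {C, D, E, F, G, H, J}; {A, E, F, G}⁺ = {A, E, F, G, H}; {A, C, F, G}⁺ = {A, C, D, F, G, H, J}; … — none reach the full schema.
{A, C, E, F, H}⁺: CH→DGJ adds D, G, J → {A, C, D, E, F, G, H, J}. Minimal: {C, E, F, H}⁺ = {C, D, E, F, G, H, J}; {A, E, F, H}⁺ = {A, E, F, H}; {A, C, F, H}⁺ = {A, C, D, F, G, H, J}; … — none reach the full schema.
{A, D, E, F, J}⁺: ADJ→CG adds C, G; G→H adds H → {A, C, D, E, F, G, H, J}. Minimal: {D, E, F, J}⁺ = {D, E, F, J}; {A, E, F, J}⁺ = {A, E, F, J}; {A, D, F, J}⁺ = {A, C, D, F, G, H, J}; … — none reach the full schema.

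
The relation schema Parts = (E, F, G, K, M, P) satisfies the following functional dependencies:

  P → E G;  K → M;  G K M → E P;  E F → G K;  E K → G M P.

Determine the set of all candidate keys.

EF, FP, FGK

{E, F}⁺: EF→GK adds G, K; EK→GMP adds M, P → {E, F, G, K, M, P}.
{F, P}⁺: P→EG adds E, G; EF→GK adds K; EK→GMP adds M → {E, F, G, K, M, P}.
{F, G, K}⁺: K→M adds M; GKM→EP adds E, P → {E, F, G, K, M, P}.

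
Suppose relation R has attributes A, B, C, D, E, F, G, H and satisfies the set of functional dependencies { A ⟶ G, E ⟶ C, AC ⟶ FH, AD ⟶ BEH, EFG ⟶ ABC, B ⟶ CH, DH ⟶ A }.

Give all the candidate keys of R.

Attribute D never appears on the right-hand side of any dependency, so D must belong to every candidate key.
{D}⁺ = {D}, which is not all of the schema, so we must add further attributes.
{A, D}⁺: A→G adds G; AD→BEH adds B, E, H; B→CH adds C; AC→FH adds F → {A, B, C, D, E, F, G, H}. Minimal: {D}⁺ = {D}; {A}⁺ = {A, G} — none reach the full schema.
{B, D}⁺: B→CH adds C, H; DH→A adds A; A→G adds G; AC→FH adds F; AD→BEH adds E → {A, B, C, D, E, F, G, H}. Minimal: {D}⁺ = {D}; {B}⁺ = {B, C, H} — none reach the full schema.
{D, H}⁺: DH→A adds A; A→G adds G; AD→BEH adds B, E; B→CH adds C; AC→FH adds F → {A, B, C, D, E, F, G, H}. Minimal: {H}⁺ = {H}; {D}⁺ = {D} — none reach the full schema.
{D, E, F, G}⁺: E→C adds C; EFG→ABC adds A, B; B→CH adds H → {A, B, C, D, E, F, G, H}. Minimal: {E, F, G}⁺ = {A, B, C, E, F, G, H}; {D, F, G}⁺ = {D, F, G}; {D, E, G}⁺ = {C, D, E, G}; … — none reach the full schema.

{A, D}, {B, D}, {D, H}, {D, E, F, G}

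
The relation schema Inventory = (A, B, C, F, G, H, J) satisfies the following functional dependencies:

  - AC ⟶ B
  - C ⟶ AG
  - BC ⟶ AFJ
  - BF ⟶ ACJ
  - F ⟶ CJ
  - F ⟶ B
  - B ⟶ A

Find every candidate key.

{C, H}, {F, H}

Attribute H never appears on the right-hand side of any dependency, so H must belong to every candidate key.
{H}⁺ = {H}, which is not all of the schema, so we must add further attributes.
{C, H}⁺: C→AG adds A, G; AC→B adds B; BC→AFJ adds F, J → {A, B, C, F, G, H, J}. Minimal: {H}⁺ = {H}; {C}⁺ = {A, B, C, F, G, J} — none reach the full schema.
{F, H}⁺: F→CJ adds C, J; F→B adds B; B→A adds A; C→AG adds G → {A, B, C, F, G, H, J}. Minimal: {H}⁺ = {H}; {F}⁺ = {A, B, C, F, G, J} — none reach the full schema.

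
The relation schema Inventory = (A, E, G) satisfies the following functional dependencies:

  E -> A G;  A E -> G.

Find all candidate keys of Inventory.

Attribute E never appears on the right-hand side of any dependency, so E must belong to every candidate key.
{E}⁺ = {A, E, G}, which is all of the schema, so {E} is the only candidate key.

(E)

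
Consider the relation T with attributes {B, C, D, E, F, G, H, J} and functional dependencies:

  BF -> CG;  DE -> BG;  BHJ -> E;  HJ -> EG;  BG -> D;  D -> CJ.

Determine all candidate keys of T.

{B, F, H}; {D, F, H}

Attributes F, H never appear on any right-hand side, so every candidate key must contain {F, H}.
{F, H}⁺ = {F, H}, which is not all of the schema, so we must add further attributes.
{B, F, H}⁺: BF→CG adds C, G; BG→D adds D; D→CJ adds J; BHJ→E adds E → {B, C, D, E, F, G, H, J}. Minimal: {F, H}⁺ = {F, H}; {B, H}⁺ = {B, H}; {B, F}⁺ = {B, C, D, F, G, J} — none reach the full schema.
{D, F, H}⁺: D→CJ adds C, J; HJ→EG adds E, G; DE→BG adds B → {B, C, D, E, F, G, H, J}. Minimal: {F, H}⁺ = {F, H}; {D, H}⁺ = {B, C, D, E, G, H, J}; {D, F}⁺ = {C, D, F, J} — none reach the full schema.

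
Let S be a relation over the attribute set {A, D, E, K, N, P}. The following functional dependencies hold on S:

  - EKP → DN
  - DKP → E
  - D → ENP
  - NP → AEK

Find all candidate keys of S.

{D}; {N, P}; {E, K, P}

{D}⁺: D→ENP adds E, N, P; NP→AEK adds A, K → {A, D, E, K, N, P}.
{N, P}⁺: NP→AEK adds A, E, K; EKP→DN adds D → {A, D, E, K, N, P}.
{E, K, P}⁺: EKP→DN adds D, N; NP→AEK adds A → {A, D, E, K, N, P}.
Any other superkey contains one of these as a subset, so there are no further candidate keys.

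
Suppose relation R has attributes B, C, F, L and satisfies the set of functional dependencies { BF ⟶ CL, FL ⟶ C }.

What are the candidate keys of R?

BF

Attributes B, F never appear on any right-hand side, so every candidate key must contain {B, F}.
{B, F}⁺ = {B, C, F, L}, which is all of the schema, so {B, F} is the only candidate key.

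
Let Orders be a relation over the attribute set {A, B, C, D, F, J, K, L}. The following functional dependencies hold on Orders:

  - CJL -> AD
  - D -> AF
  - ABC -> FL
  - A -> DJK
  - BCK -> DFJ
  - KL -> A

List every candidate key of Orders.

Attributes B, C never appear on any right-hand side, so every candidate key must contain {B, C}.
{B, C}⁺ = {B, C}, which is not all of the schema, so we must add further attributes.
{A, B, C}⁺: ABC→FL adds F, L; A→DJK adds D, J, K → {A, B, C, D, F, J, K, L}. Minimal: {B, C}⁺ = {B, C}; {A, C}⁺ = {A, C, D, F, J, K}; {A, B}⁺ = {A, B, D, F, J, K} — none reach the full schema.
{B, C, D}⁺: D→AF adds A, F; ABC→FL adds L; A→DJK adds J, K → {A, B, C, D, F, J, K, L}. Minimal: {C, D}⁺ = {A, C, D, F, J, K}; {B, D}⁺ = {A, B, D, F, J, K}; {B, C}⁺ = {B, C} — none reach the full schema.
{B, C, K}⁺: BCK→DFJ adds D, F, J; D→AF adds A; ABC→FL adds L → {A, B, C, D, F, J, K, L}. Minimal: {C, K}⁺ = {C, K}; {B, K}⁺ = {B, K}; {B, C}⁺ = {B, C} — none reach the full schema.
{B, C, J, L}⁺: CJL→AD adds A, D; D→AF adds F; A→DJK adds K → {A, B, C, D, F, J, K, L}. Minimal: {C, J, L}⁺ = {A, C, D, F, J, K, L}; {B, J, L}⁺ = {B, J, L}; {B, C, L}⁺ = {B, C, L}; … — none reach the full schema.
Any other superkey contains one of these as a subset, so there are no further candidate keys.

(A, B, C), (B, C, D), (B, C, K), (B, C, J, L)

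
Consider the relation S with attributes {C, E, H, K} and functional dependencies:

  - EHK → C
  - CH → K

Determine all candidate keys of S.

{C, E, H}, {E, H, K}

Attributes E, H never appear on any right-hand side, so every candidate key must contain {E, H}.
{E, H}⁺ = {E, H}, which is not all of the schema, so we must add further attributes.
{C, E, H}⁺: CH→K adds K → {C, E, H, K}.
{E, H, K}⁺: EHK→C adds C → {C, E, H, K}.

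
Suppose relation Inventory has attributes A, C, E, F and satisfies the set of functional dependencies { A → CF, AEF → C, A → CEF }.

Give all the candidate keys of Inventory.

Attribute A never appears on the right-hand side of any dependency, so A must belong to every candidate key.
{A}⁺ = {A, C, E, F}, which is all of the schema, so {A} is the only candidate key.

{A}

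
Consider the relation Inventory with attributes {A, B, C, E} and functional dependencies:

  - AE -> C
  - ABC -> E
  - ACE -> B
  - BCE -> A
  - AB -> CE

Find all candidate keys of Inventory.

{A, B}; {A, E}; {B, C, E}

{A, B}⁺: AB→CE adds C, E → {A, B, C, E}. Minimal: {B}⁺ = {B}; {A}⁺ = {A} — none reach the full schema.
{A, E}⁺: AE→C adds C; ACE→B adds B → {A, B, C, E}. Minimal: {E}⁺ = {E}; {A}⁺ = {A} — none reach the full schema.
{B, C, E}⁺: BCE→A adds A → {A, B, C, E}. Minimal: {C, E}⁺ = {C, E}; {B, E}⁺ = {B, E}; {B, C}⁺ = {B, C} — none reach the full schema.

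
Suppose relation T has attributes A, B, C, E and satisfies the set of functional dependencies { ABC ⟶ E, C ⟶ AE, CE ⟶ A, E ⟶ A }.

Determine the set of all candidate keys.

Attributes B, C never appear on any right-hand side, so every candidate key must contain {B, C}.
{B, C}⁺ = {A, B, C, E}, which is all of the schema, so {B, C} is the only candidate key.

{B, C}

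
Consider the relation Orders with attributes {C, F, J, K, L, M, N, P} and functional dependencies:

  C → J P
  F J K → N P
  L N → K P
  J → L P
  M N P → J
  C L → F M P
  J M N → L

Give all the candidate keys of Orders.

Attribute C never appears on the right-hand side of any dependency, so C must belong to every candidate key.
{C}⁺ = {C, F, J, L, M, P}, which is not all of the schema, so we must add further attributes.
{C, K}⁺: C→JP adds J, P; J→LP adds L; CL→FMP adds F, M; FJK→NP adds N → {C, F, J, K, L, M, N, P}. Minimal: {K}⁺ = {K}; {C}⁺ = {C, F, J, L, M, P} — none reach the full schema.
{C, N}⁺: C→JP adds J, P; J→LP adds L; CL→FMP adds F, M; LN→KP adds K → {C, F, J, K, L, M, N, P}. Minimal: {N}⁺ = {N}; {C}⁺ = {C, F, J, L, M, P} — none reach the full schema.
Any other superkey contains one of these as a subset, so there are no further candidate keys.

(C, K); (C, N)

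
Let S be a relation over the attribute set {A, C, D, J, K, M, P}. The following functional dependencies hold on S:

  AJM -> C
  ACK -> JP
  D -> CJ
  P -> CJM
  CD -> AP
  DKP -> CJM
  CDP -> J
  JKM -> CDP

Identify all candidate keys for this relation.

Attribute K never appears on the right-hand side of any dependency, so K must belong to every candidate key.
{K}⁺ = {K}, which is not all of the schema, so we must add further attributes.
{D, K}⁺: D→CJ adds C, J; CD→AP adds A, P; DKP→CJM adds M → {A, C, D, J, K, M, P}. Minimal: {K}⁺ = {K}; {D}⁺ = {A, C, D, J, M, P} — none reach the full schema.
{K, P}⁺: P→CJM adds C, J, M; JKM→CDP adds D; CD→AP adds A → {A, C, D, J, K, M, P}. Minimal: {P}⁺ = {C, J, M, P}; {K}⁺ = {K} — none reach the full schema.
{A, C, K}⁺: ACK→JP adds J, P; P→CJM adds M; JKM→CDP adds D → {A, C, D, J, K, M, P}. Minimal: {C, K}⁺ = {C, K}; {A, K}⁺ = {A, K}; {A, C}⁺ = {A, C} — none reach the full schema.
{J, K, M}⁺: JKM→CDP adds C, D, P; CD→AP adds A → {A, C, D, J, K, M, P}. Minimal: {K, M}⁺ = {K, M}; {J, M}⁺ = {J, M}; {J, K}⁺ = {J, K} — none reach the full schema.

DK, KP, ACK, JKM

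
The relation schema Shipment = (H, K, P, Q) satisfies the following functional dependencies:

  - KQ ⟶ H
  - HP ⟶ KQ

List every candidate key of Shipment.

Attribute P never appears on the right-hand side of any dependency, so P must belong to every candidate key.
{P}⁺ = {P}, which is not all of the schema, so we must add further attributes.
{H, P}⁺: HP→KQ adds K, Q → {H, K, P, Q}. Minimal: {P}⁺ = {P}; {H}⁺ = {H} — none reach the full schema.
{K, P, Q}⁺: KQ→H adds H → {H, K, P, Q}. Minimal: {P, Q}⁺ = {P, Q}; {K, Q}⁺ = {H, K, Q}; {K, P}⁺ = {K, P} — none reach the full schema.
Any other superkey contains one of these as a subset, so there are no further candidate keys.

{H, P}; {K, P, Q}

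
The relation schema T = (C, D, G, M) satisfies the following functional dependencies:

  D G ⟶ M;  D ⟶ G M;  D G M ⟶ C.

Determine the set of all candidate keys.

Attribute D never appears on the right-hand side of any dependency, so D must belong to every candidate key.
{D}⁺ = {C, D, G, M}, which is all of the schema, so {D} is the only candidate key.

D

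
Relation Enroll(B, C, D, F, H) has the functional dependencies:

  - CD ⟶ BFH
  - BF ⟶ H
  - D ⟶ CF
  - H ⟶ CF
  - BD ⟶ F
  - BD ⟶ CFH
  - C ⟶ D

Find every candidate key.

{C}⁺: C→D adds D; CD→BFH adds B, F, H → {B, C, D, F, H}.
{D}⁺: D→CF adds C, F; CD→BFH adds B, H → {B, C, D, F, H}.
{H}⁺: H→CF adds C, F; C→D adds D; CD→BFH adds B → {B, C, D, F, H}.
{B, F}⁺: BF→H adds H; H→CF adds C; C→D adds D → {B, C, D, F, H}. Minimal: {F}⁺ = {F}; {B}⁺ = {B} — none reach the full schema.

C, D, H, BF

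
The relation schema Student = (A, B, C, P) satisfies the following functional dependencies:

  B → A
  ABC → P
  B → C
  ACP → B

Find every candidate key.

{B}, {A, C, P}

{B}⁺: B→A adds A; B→C adds C; ABC→P adds P → {A, B, C, P}.
{A, C, P}⁺: ACP→B adds B → {A, B, C, P}. Minimal: {C, P}⁺ = {C, P}; {A, P}⁺ = {A, P}; {A, C}⁺ = {A, C} — none reach the full schema.
Any other superkey contains one of these as a subset, so there are no further candidate keys.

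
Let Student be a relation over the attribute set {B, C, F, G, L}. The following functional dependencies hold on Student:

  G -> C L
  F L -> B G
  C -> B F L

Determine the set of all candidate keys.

{C}⁺: C→BFL adds B, F, L; FL→BG adds G → {B, C, F, G, L}.
{G}⁺: G→CL adds C, L; C→BFL adds B, F → {B, C, F, G, L}.
{F, L}⁺: FL→BG adds B, G; G→CL adds C → {B, C, F, G, L}.
Any other superkey contains one of these as a subset, so there are no further candidate keys.

(C), (G), (F, L)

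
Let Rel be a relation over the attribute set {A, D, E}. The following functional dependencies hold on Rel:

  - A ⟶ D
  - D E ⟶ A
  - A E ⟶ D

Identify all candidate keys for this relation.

(A, E); (D, E)

Attribute E never appears on the right-hand side of any dependency, so E must belong to every candidate key.
{E}⁺ = {E}, which is not all of the schema, so we must add further attributes.
{A, E}⁺: A→D adds D → {A, D, E}. Minimal: {E}⁺ = {E}; {A}⁺ = {A, D} — none reach the full schema.
{D, E}⁺: DE→A adds A → {A, D, E}. Minimal: {E}⁺ = {E}; {D}⁺ = {D} — none reach the full schema.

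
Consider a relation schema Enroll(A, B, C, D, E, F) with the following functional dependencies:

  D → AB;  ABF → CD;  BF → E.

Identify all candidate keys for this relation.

Attribute F never appears on the right-hand side of any dependency, so F must belong to every candidate key.
{F}⁺ = {F}, which is not all of the schema, so we must add further attributes.
{D, F}⁺: D→AB adds A, B; ABF→CD adds C; BF→E adds E → {A, B, C, D, E, F}. Minimal: {F}⁺ = {F}; {D}⁺ = {A, B, D} — none reach the full schema.
{A, B, F}⁺: ABF→CD adds C, D; BF→E adds E → {A, B, C, D, E, F}. Minimal: {B, F}⁺ = {B, E, F}; {A, F}⁺ = {A, F}; {A, B}⁺ = {A, B} — none reach the full schema.
Any other superkey contains one of these as a subset, so there are no further candidate keys.

(D, F), (A, B, F)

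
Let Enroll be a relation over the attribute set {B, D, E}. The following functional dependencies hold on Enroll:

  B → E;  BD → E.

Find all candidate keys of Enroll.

BD

Attributes B, D never appear on any right-hand side, so every candidate key must contain {B, D}.
{B, D}⁺ = {B, D, E}, which is all of the schema, so {B, D} is the only candidate key.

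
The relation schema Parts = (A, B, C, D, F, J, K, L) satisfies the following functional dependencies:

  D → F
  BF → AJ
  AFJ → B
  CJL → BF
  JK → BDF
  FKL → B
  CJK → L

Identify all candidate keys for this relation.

{C, J, K}; {B, C, D, K}; {B, C, F, K}; {C, D, K, L}; {C, F, K, L}

Attributes C, K never appear on any right-hand side, so every candidate key must contain {C, K}.
{C, K}⁺ = {C, K}, which is not all of the schema, so we must add further attributes.
{C, J, K}⁺: JK→BDF adds B, D, F; CJK→L adds L; BF→AJ adds A → {A, B, C, D, F, J, K, L}. Minimal: {J, K}⁺ = {A, B, D, F, J, K}; {C, K}⁺ = {C, K}; {C, J}⁺ = {C, J} — none reach the full schema.
{B, C, D, K}⁺: D→F adds F; BF→AJ adds A, J; CJK→L adds L → {A, B, C, D, F, J, K, L}. Minimal: {C, D, K}⁺ = {C, D, F, K}; {B, D, K}⁺ = {A, B, D, F, J, K}; {B, C, K}⁺ = {B, C, K}; … — none reach the full schema.
{B, C, F, K}⁺: BF→AJ adds A, J; JK→BDF adds D; CJK→L adds L → {A, B, C, D, F, J, K, L}. Minimal: {C, F, K}⁺ = {C, F, K}; {B, F, K}⁺ = {A, B, D, F, J, K}; {B, C, K}⁺ = {B, C, K}; … — none reach the full schema.
{C, D, K, L}⁺: D→F adds F; FKL→B adds B; BF→AJ adds A, J → {A, B, C, D, F, J, K, L}. Minimal: {D, K, L}⁺ = {A, B, D, F, J, K, L}; {C, K, L}⁺ = {C, K, L}; {C, D, L}⁺ = {C, D, F, L}; … — none reach the full schema.
{C, F, K, L}⁺: FKL→B adds B; BF→AJ adds A, J; JK→BDF adds D → {A, B, C, D, F, J, K, L}. Minimal: {F, K, L}⁺ = {A, B, D, F, J, K, L}; {C, K, L}⁺ = {C, K, L}; {C, F, L}⁺ = {C, F, L}; … — none reach the full schema.
Any other superkey contains one of these as a subset, so there are no further candidate keys.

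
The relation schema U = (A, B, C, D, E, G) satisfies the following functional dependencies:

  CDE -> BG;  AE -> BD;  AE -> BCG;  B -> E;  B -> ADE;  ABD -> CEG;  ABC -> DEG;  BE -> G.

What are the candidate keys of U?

{B}⁺: B→E adds E; B→ADE adds A, D; ABD→CEG adds C, G → {A, B, C, D, E, G}.
{A, E}⁺: AE→BD adds B, D; AE→BCG adds C, G → {A, B, C, D, E, G}.
{C, D, E}⁺: CDE→BG adds B, G; B→ADE adds A → {A, B, C, D, E, G}.
Any other superkey contains one of these as a subset, so there are no further candidate keys.

{B}, {A, E}, {C, D, E}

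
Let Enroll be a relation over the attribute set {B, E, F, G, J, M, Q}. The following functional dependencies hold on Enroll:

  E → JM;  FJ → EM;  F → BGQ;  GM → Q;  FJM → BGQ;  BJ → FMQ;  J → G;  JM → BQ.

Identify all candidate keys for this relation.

{E}⁺: E→JM adds J, M; J→G adds G; JM→BQ adds B, Q; BJ→FMQ adds F → {B, E, F, G, J, M, Q}.
{B, J}⁺: BJ→FMQ adds F, M, Q; J→G adds G; FJ→EM adds E → {B, E, F, G, J, M, Q}. Minimal: {J}⁺ = {G, J}; {B}⁺ = {B} — none reach the full schema.
{F, J}⁺: FJ→EM adds E, M; F→BGQ adds B, G, Q → {B, E, F, G, J, M, Q}. Minimal: {J}⁺ = {G, J}; {F}⁺ = {B, F, G, Q} — none reach the full schema.
{J, M}⁺: J→G adds G; JM→BQ adds B, Q; BJ→FMQ adds F; FJ→EM adds E → {B, E, F, G, J, M, Q}. Minimal: {M}⁺ = {M}; {J}⁺ = {G, J} — none reach the full schema.
Any other superkey contains one of these as a subset, so there are no further candidate keys.

{E}, {B, J}, {F, J}, {J, M}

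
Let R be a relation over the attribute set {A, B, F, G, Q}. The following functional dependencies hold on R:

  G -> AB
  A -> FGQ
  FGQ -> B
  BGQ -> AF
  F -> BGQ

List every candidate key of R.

{A}⁺: A→FGQ adds F, G, Q; FGQ→B adds B → {A, B, F, G, Q}.
{F}⁺: F→BGQ adds B, G, Q; G→AB adds A → {A, B, F, G, Q}.
{G}⁺: G→AB adds A, B; A→FGQ adds F, Q → {A, B, F, G, Q}.
Any other superkey contains one of these as a subset, so there are no further candidate keys.

{A}, {F}, {G}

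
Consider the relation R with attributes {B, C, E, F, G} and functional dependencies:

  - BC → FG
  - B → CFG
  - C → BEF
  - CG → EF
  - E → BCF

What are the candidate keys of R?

(B), (C), (E)

{B}⁺: B→CFG adds C, F, G; C→BEF adds E → {B, C, E, F, G}.
{C}⁺: C→BEF adds B, E, F; BC→FG adds G → {B, C, E, F, G}.
{E}⁺: E→BCF adds B, C, F; BC→FG adds G → {B, C, E, F, G}.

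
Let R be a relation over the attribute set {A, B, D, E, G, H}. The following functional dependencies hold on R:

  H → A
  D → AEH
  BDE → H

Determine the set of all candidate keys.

Attributes B, D, G never appear on any right-hand side, so every candidate key must contain {B, D, G}.
{B, D, G}⁺ = {A, B, D, E, G, H}, which is all of the schema, so {B, D, G} is the only candidate key.

BDG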